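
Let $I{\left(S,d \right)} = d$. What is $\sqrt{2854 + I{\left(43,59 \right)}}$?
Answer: $\sqrt{2913} \approx 53.972$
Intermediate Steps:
$\sqrt{2854 + I{\left(43,59 \right)}} = \sqrt{2854 + 59} = \sqrt{2913}$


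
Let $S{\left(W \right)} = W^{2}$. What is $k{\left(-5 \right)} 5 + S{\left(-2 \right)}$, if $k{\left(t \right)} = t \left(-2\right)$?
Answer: $54$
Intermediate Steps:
$k{\left(t \right)} = - 2 t$
$k{\left(-5 \right)} 5 + S{\left(-2 \right)} = \left(-2\right) \left(-5\right) 5 + \left(-2\right)^{2} = 10 \cdot 5 + 4 = 50 + 4 = 54$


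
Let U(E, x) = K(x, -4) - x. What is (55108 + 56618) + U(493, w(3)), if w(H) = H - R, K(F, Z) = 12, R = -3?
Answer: 111732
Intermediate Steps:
w(H) = 3 + H (w(H) = H - 1*(-3) = H + 3 = 3 + H)
U(E, x) = 12 - x
(55108 + 56618) + U(493, w(3)) = (55108 + 56618) + (12 - (3 + 3)) = 111726 + (12 - 1*6) = 111726 + (12 - 6) = 111726 + 6 = 111732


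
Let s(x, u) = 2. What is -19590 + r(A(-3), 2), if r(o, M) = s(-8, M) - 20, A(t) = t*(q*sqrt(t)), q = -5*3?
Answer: -19608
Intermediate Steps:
q = -15
A(t) = -15*t**(3/2) (A(t) = t*(-15*sqrt(t)) = -15*t**(3/2))
r(o, M) = -18 (r(o, M) = 2 - 20 = -18)
-19590 + r(A(-3), 2) = -19590 - 18 = -19608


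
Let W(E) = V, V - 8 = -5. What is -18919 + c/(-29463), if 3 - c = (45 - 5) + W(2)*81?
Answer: -79630031/4209 ≈ -18919.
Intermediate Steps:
V = 3 (V = 8 - 5 = 3)
W(E) = 3
c = -280 (c = 3 - ((45 - 5) + 3*81) = 3 - (40 + 243) = 3 - 1*283 = 3 - 283 = -280)
-18919 + c/(-29463) = -18919 - 280/(-29463) = -18919 - 280*(-1/29463) = -18919 + 40/4209 = -79630031/4209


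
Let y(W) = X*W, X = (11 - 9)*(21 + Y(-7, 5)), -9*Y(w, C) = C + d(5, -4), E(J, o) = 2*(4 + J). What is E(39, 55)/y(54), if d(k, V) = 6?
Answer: 43/1068 ≈ 0.040262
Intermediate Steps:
E(J, o) = 8 + 2*J
Y(w, C) = -⅔ - C/9 (Y(w, C) = -(C + 6)/9 = -(6 + C)/9 = -⅔ - C/9)
X = 356/9 (X = (11 - 9)*(21 + (-⅔ - ⅑*5)) = 2*(21 + (-⅔ - 5/9)) = 2*(21 - 11/9) = 2*(178/9) = 356/9 ≈ 39.556)
y(W) = 356*W/9
E(39, 55)/y(54) = (8 + 2*39)/(((356/9)*54)) = (8 + 78)/2136 = 86*(1/2136) = 43/1068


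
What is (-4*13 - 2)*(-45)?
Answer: 2430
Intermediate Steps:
(-4*13 - 2)*(-45) = (-52 - 2)*(-45) = -54*(-45) = 2430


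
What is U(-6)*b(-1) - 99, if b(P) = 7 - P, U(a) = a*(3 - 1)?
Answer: -195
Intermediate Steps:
U(a) = 2*a (U(a) = a*2 = 2*a)
U(-6)*b(-1) - 99 = (2*(-6))*(7 - 1*(-1)) - 99 = -12*(7 + 1) - 99 = -12*8 - 99 = -96 - 99 = -195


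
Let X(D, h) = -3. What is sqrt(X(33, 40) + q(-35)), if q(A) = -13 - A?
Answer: sqrt(19) ≈ 4.3589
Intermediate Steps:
sqrt(X(33, 40) + q(-35)) = sqrt(-3 + (-13 - 1*(-35))) = sqrt(-3 + (-13 + 35)) = sqrt(-3 + 22) = sqrt(19)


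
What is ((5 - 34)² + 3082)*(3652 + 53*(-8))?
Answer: 12663444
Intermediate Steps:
((5 - 34)² + 3082)*(3652 + 53*(-8)) = ((-29)² + 3082)*(3652 - 424) = (841 + 3082)*3228 = 3923*3228 = 12663444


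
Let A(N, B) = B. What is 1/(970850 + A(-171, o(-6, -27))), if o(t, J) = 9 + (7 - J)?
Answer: 1/970893 ≈ 1.0300e-6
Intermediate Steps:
o(t, J) = 16 - J
1/(970850 + A(-171, o(-6, -27))) = 1/(970850 + (16 - 1*(-27))) = 1/(970850 + (16 + 27)) = 1/(970850 + 43) = 1/970893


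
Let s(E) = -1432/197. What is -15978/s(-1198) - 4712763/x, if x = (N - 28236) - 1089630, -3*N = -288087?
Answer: 1611575129529/731635292 ≈ 2202.7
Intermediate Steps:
N = 96029 (N = -1/3*(-288087) = 96029)
x = -1021837 (x = (96029 - 28236) - 1089630 = 67793 - 1089630 = -1021837)
s(E) = -1432/197 (s(E) = -1432*1/197 = -1432/197)
-15978/s(-1198) - 4712763/x = -15978/(-1432/197) - 4712763/(-1021837) = -15978*(-197/1432) - 4712763*(-1/1021837) = 1573833/716 + 4712763/1021837 = 1611575129529/731635292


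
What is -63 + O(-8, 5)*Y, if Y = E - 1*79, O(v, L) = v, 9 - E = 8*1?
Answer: 561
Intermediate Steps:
E = 1 (E = 9 - 8 = 1)
Y = -78 (Y = 1 - 1*79 = 1 - 79 = -78)
-63 + O(-8, 5)*Y = -63 - 8*(-78) = -63 + 624 = 561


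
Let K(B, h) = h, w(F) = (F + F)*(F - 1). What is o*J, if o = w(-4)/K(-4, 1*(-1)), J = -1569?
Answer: 62760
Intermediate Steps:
w(F) = 2*F*(-1 + F) (w(F) = (2*F)*(-1 + F) = 2*F*(-1 + F))
o = -40 (o = (2*(-4)*(-1 - 4))/((1*(-1))) = (2*(-4)*(-5))/(-1) = 40*(-1) = -40)
o*J = -40*(-1569) = 62760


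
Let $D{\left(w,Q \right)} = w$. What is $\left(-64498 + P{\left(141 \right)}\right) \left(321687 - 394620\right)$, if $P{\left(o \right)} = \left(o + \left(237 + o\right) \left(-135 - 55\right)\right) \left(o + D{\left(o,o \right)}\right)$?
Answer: $1478933623608$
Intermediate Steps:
$P{\left(o \right)} = 2 o \left(-45030 - 189 o\right)$ ($P{\left(o \right)} = \left(o + \left(237 + o\right) \left(-135 - 55\right)\right) \left(o + o\right) = \left(o + \left(237 + o\right) \left(-190\right)\right) 2 o = \left(o - \left(45030 + 190 o\right)\right) 2 o = \left(-45030 - 189 o\right) 2 o = 2 o \left(-45030 - 189 o\right)$)
$\left(-64498 + P{\left(141 \right)}\right) \left(321687 - 394620\right) = \left(-64498 + 6 \cdot 141 \left(-15010 - 8883\right)\right) \left(321687 - 394620\right) = \left(-64498 + 6 \cdot 141 \left(-15010 - 8883\right)\right) \left(-72933\right) = \left(-64498 + 6 \cdot 141 \left(-23893\right)\right) \left(-72933\right) = \left(-64498 - 20213478\right) \left(-72933\right) = \left(-20277976\right) \left(-72933\right) = 1478933623608$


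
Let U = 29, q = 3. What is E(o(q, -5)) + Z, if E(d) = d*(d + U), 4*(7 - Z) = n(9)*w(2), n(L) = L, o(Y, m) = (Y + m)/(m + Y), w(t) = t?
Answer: 65/2 ≈ 32.500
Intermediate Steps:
o(Y, m) = 1 (o(Y, m) = (Y + m)/(Y + m) = 1)
Z = 5/2 (Z = 7 - 9*2/4 = 7 - ¼*18 = 7 - 9/2 = 5/2 ≈ 2.5000)
E(d) = d*(29 + d) (E(d) = d*(d + 29) = d*(29 + d))
E(o(q, -5)) + Z = 1*(29 + 1) + 5/2 = 1*30 + 5/2 = 30 + 5/2 = 65/2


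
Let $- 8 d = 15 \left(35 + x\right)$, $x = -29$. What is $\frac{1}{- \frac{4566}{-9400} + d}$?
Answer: $- \frac{1175}{12648} \approx -0.0929$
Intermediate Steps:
$d = - \frac{45}{4}$ ($d = - \frac{15 \left(35 - 29\right)}{8} = - \frac{15 \cdot 6}{8} = \left(- \frac{1}{8}\right) 90 = - \frac{45}{4} \approx -11.25$)
$\frac{1}{- \frac{4566}{-9400} + d} = \frac{1}{- \frac{4566}{-9400} - \frac{45}{4}} = \frac{1}{\left(-4566\right) \left(- \frac{1}{9400}\right) - \frac{45}{4}} = \frac{1}{\frac{2283}{4700} - \frac{45}{4}} = \frac{1}{- \frac{12648}{1175}} = - \frac{1175}{12648}$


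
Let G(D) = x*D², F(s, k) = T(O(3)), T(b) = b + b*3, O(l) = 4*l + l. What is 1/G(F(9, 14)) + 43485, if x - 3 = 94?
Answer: 15184962001/349200 ≈ 43485.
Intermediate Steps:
x = 97 (x = 3 + 94 = 97)
O(l) = 5*l
T(b) = 4*b (T(b) = b + 3*b = 4*b)
F(s, k) = 60 (F(s, k) = 4*(5*3) = 4*15 = 60)
G(D) = 97*D²
1/G(F(9, 14)) + 43485 = 1/(97*60²) + 43485 = 1/(97*3600) + 43485 = 1/349200 + 43485 = 15184962001/349200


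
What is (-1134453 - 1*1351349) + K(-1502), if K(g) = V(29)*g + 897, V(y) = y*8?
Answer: -2833369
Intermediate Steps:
V(y) = 8*y
K(g) = 897 + 232*g (K(g) = (8*29)*g + 897 = 232*g + 897 = 897 + 232*g)
(-1134453 - 1*1351349) + K(-1502) = (-1134453 - 1*1351349) + (897 + 232*(-1502)) = (-1134453 - 1351349) + (897 - 348464) = -2485802 - 347567 = -2833369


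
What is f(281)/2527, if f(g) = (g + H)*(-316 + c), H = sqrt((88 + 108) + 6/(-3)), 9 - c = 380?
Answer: -193047/2527 - 687*sqrt(194)/2527 ≈ -80.180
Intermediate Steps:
c = -371 (c = 9 - 1*380 = 9 - 380 = -371)
H = sqrt(194) (H = sqrt(196 + 6*(-1/3)) = sqrt(196 - 2) = sqrt(194) ≈ 13.928)
f(g) = -687*g - 687*sqrt(194) (f(g) = (g + sqrt(194))*(-316 - 371) = (g + sqrt(194))*(-687) = -687*g - 687*sqrt(194))
f(281)/2527 = (-687*281 - 687*sqrt(194))/2527 = (-193047 - 687*sqrt(194))*(1/2527) = -193047/2527 - 687*sqrt(194)/2527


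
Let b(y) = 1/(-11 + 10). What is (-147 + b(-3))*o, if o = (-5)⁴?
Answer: -92500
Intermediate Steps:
b(y) = -1 (b(y) = 1/(-1) = -1)
o = 625
(-147 + b(-3))*o = (-147 - 1)*625 = -148*625 = -92500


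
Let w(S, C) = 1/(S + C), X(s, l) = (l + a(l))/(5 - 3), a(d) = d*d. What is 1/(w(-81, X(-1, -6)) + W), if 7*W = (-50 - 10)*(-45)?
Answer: 462/178193 ≈ 0.0025927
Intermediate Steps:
a(d) = d²
X(s, l) = l/2 + l²/2 (X(s, l) = (l + l²)/(5 - 3) = (l + l²)/2 = (l + l²)*(½) = l/2 + l²/2)
w(S, C) = 1/(C + S)
W = 2700/7 (W = ((-50 - 10)*(-45))/7 = (-60*(-45))/7 = (⅐)*2700 = 2700/7 ≈ 385.71)
1/(w(-81, X(-1, -6)) + W) = 1/(1/((½)*(-6)*(1 - 6) - 81) + 2700/7) = 1/(1/((½)*(-6)*(-5) - 81) + 2700/7) = 1/(1/(15 - 81) + 2700/7) = 1/(1/(-66) + 2700/7) = 1/(-1/66 + 2700/7) = 1/(178193/462) = 462/178193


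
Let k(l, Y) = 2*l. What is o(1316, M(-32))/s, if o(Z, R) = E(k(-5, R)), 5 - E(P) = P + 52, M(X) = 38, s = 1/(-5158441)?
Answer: 190862317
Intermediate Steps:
s = -1/5158441 ≈ -1.9386e-7
E(P) = -47 - P (E(P) = 5 - (P + 52) = 5 - (52 + P) = 5 + (-52 - P) = -47 - P)
o(Z, R) = -37 (o(Z, R) = -47 - 2*(-5) = -47 - 1*(-10) = -47 + 10 = -37)
o(1316, M(-32))/s = -37/(-1/5158441) = -37*(-5158441) = 190862317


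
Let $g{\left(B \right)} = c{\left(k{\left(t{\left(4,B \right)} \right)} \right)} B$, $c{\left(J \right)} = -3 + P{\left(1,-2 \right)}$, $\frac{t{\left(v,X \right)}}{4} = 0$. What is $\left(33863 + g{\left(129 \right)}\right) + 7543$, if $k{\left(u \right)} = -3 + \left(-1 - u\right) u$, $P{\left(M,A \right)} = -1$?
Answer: $40890$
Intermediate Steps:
$t{\left(v,X \right)} = 0$ ($t{\left(v,X \right)} = 4 \cdot 0 = 0$)
$k{\left(u \right)} = -3 + u \left(-1 - u\right)$
$c{\left(J \right)} = -4$ ($c{\left(J \right)} = -3 - 1 = -4$)
$g{\left(B \right)} = - 4 B$
$\left(33863 + g{\left(129 \right)}\right) + 7543 = \left(33863 - 516\right) + 7543 = 33347 + 7543 = 40890$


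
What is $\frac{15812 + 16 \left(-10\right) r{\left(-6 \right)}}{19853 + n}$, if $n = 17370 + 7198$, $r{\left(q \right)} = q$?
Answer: $\frac{16772}{44421} \approx 0.37757$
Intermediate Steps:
$n = 24568$
$\frac{15812 + 16 \left(-10\right) r{\left(-6 \right)}}{19853 + n} = \frac{15812 + 16 \left(-10\right) \left(-6\right)}{19853 + 24568} = \frac{15812 - -960}{44421} = \left(15812 + 960\right) \frac{1}{44421} = 16772 \cdot \frac{1}{44421} = \frac{16772}{44421}$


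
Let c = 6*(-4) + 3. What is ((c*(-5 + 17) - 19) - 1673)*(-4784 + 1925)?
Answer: 5557896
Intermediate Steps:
c = -21 (c = -24 + 3 = -21)
((c*(-5 + 17) - 19) - 1673)*(-4784 + 1925) = ((-21*(-5 + 17) - 19) - 1673)*(-4784 + 1925) = ((-21*12 - 19) - 1673)*(-2859) = ((-252 - 19) - 1673)*(-2859) = (-271 - 1673)*(-2859) = -1944*(-2859) = 5557896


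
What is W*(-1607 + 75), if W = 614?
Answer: -940648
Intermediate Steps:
W*(-1607 + 75) = 614*(-1607 + 75) = 614*(-1532) = -940648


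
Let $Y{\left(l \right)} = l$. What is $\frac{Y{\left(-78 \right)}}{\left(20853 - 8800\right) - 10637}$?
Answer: $- \frac{13}{236} \approx -0.055085$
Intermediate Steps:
$\frac{Y{\left(-78 \right)}}{\left(20853 - 8800\right) - 10637} = - \frac{78}{\left(20853 - 8800\right) - 10637} = - \frac{78}{12053 - 10637} = - \frac{78}{1416} = \left(-78\right) \frac{1}{1416} = - \frac{13}{236}$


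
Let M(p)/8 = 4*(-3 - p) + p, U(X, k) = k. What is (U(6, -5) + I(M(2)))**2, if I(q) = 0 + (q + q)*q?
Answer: 1719512089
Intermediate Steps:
M(p) = -96 - 24*p (M(p) = 8*(4*(-3 - p) + p) = 8*((-12 - 4*p) + p) = 8*(-12 - 3*p) = -96 - 24*p)
I(q) = 2*q**2 (I(q) = 0 + (2*q)*q = 0 + 2*q**2 = 2*q**2)
(U(6, -5) + I(M(2)))**2 = (-5 + 2*(-96 - 24*2)**2)**2 = (-5 + 2*(-96 - 48)**2)**2 = (-5 + 2*(-144)**2)**2 = (-5 + 2*20736)**2 = (-5 + 41472)**2 = 41467**2 = 1719512089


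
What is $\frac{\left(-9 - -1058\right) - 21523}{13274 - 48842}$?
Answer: $\frac{10237}{17784} \approx 0.57563$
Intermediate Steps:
$\frac{\left(-9 - -1058\right) - 21523}{13274 - 48842} = \frac{\left(-9 + 1058\right) - 21523}{-35568} = \left(1049 - 21523\right) \left(- \frac{1}{35568}\right) = \left(-20474\right) \left(- \frac{1}{35568}\right) = \frac{10237}{17784}$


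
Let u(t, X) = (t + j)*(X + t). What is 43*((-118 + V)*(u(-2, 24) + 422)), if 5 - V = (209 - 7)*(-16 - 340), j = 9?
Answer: 1778317632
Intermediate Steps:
V = 71917 (V = 5 - (209 - 7)*(-16 - 340) = 5 - 202*(-356) = 5 - 1*(-71912) = 5 + 71912 = 71917)
u(t, X) = (9 + t)*(X + t) (u(t, X) = (t + 9)*(X + t) = (9 + t)*(X + t))
43*((-118 + V)*(u(-2, 24) + 422)) = 43*((-118 + 71917)*(((-2)**2 + 9*24 + 9*(-2) + 24*(-2)) + 422)) = 43*(71799*((4 + 216 - 18 - 48) + 422)) = 43*(71799*(154 + 422)) = 43*(71799*576) = 43*41356224 = 1778317632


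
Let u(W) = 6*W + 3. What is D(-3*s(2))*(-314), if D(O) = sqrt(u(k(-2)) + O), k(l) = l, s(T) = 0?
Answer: -942*I ≈ -942.0*I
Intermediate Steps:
u(W) = 3 + 6*W
D(O) = sqrt(-9 + O) (D(O) = sqrt((3 + 6*(-2)) + O) = sqrt((3 - 12) + O) = sqrt(-9 + O))
D(-3*s(2))*(-314) = sqrt(-9 - 3*0)*(-314) = sqrt(-9 + 0)*(-314) = sqrt(-9)*(-314) = (3*I)*(-314) = -942*I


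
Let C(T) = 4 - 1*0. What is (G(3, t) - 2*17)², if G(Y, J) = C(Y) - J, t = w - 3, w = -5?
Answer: 484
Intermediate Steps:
t = -8 (t = -5 - 3 = -8)
C(T) = 4 (C(T) = 4 + 0 = 4)
G(Y, J) = 4 - J
(G(3, t) - 2*17)² = ((4 - 1*(-8)) - 2*17)² = ((4 + 8) - 34)² = (12 - 34)² = (-22)² = 484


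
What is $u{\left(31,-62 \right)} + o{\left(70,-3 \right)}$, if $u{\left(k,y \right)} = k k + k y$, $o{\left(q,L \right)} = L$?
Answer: $-964$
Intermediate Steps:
$u{\left(k,y \right)} = k^{2} + k y$
$u{\left(31,-62 \right)} + o{\left(70,-3 \right)} = 31 \left(31 - 62\right) - 3 = 31 \left(-31\right) - 3 = -961 - 3 = -964$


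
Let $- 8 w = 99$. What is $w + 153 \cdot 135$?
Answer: $\frac{165141}{8} \approx 20643.0$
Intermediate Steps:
$w = - \frac{99}{8}$ ($w = \left(- \frac{1}{8}\right) 99 = - \frac{99}{8} \approx -12.375$)
$w + 153 \cdot 135 = - \frac{99}{8} + 153 \cdot 135 = - \frac{99}{8} + 20655 = \frac{165141}{8}$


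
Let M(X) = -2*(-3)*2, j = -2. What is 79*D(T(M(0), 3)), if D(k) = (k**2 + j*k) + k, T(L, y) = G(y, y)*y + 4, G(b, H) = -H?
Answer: 2370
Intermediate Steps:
M(X) = 12 (M(X) = 6*2 = 12)
T(L, y) = 4 - y**2 (T(L, y) = (-y)*y + 4 = -y**2 + 4 = 4 - y**2)
D(k) = k**2 - k (D(k) = (k**2 - 2*k) + k = k**2 - k)
79*D(T(M(0), 3)) = 79*((4 - 1*3**2)*(-1 + (4 - 1*3**2))) = 79*((4 - 1*9)*(-1 + (4 - 1*9))) = 79*((4 - 9)*(-1 + (4 - 9))) = 79*(-5*(-1 - 5)) = 79*(-5*(-6)) = 79*30 = 2370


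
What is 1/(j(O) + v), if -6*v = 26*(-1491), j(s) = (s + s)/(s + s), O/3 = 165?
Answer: 1/6462 ≈ 0.00015475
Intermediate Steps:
O = 495 (O = 3*165 = 495)
j(s) = 1 (j(s) = (2*s)/((2*s)) = (2*s)*(1/(2*s)) = 1)
v = 6461 (v = -13*(-1491)/3 = -1/6*(-38766) = 6461)
1/(j(O) + v) = 1/(1 + 6461) = 1/6462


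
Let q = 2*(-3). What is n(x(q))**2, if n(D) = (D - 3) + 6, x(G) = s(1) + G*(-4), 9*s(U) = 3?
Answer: 6724/9 ≈ 747.11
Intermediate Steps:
s(U) = 1/3 (s(U) = (1/9)*3 = 1/3)
q = -6
x(G) = 1/3 - 4*G (x(G) = 1/3 + G*(-4) = 1/3 - 4*G)
n(D) = 3 + D (n(D) = (-3 + D) + 6 = 3 + D)
n(x(q))**2 = (3 + (1/3 - 4*(-6)))**2 = (3 + (1/3 + 24))**2 = (3 + 73/3)**2 = (82/3)**2 = 6724/9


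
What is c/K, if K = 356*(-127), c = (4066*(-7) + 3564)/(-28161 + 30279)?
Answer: 12449/47879508 ≈ 0.00026001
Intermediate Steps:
c = -12449/1059 (c = (-28462 + 3564)/2118 = -24898*1/2118 = -12449/1059 ≈ -11.755)
K = -45212
c/K = -12449/1059/(-45212) = -12449/1059*(-1/45212) = 12449/47879508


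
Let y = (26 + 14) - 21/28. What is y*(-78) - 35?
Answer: -6193/2 ≈ -3096.5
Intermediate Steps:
y = 157/4 (y = 40 - 21*1/28 = 40 - 3/4 = 157/4 ≈ 39.250)
y*(-78) - 35 = (157/4)*(-78) - 35 = -6123/2 - 35 = -6193/2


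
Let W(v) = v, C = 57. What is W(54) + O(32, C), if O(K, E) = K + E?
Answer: 143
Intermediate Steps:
O(K, E) = E + K
W(54) + O(32, C) = 54 + (57 + 32) = 54 + 89 = 143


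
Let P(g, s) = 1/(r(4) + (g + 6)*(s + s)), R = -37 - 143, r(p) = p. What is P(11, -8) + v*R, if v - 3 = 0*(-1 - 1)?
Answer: -144721/268 ≈ -540.00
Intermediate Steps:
v = 3 (v = 3 + 0*(-1 - 1) = 3 + 0*(-2) = 3 + 0 = 3)
R = -180
P(g, s) = 1/(4 + 2*s*(6 + g)) (P(g, s) = 1/(4 + (g + 6)*(s + s)) = 1/(4 + (6 + g)*(2*s)) = 1/(4 + 2*s*(6 + g)))
P(11, -8) + v*R = 1/(2*(2 + 6*(-8) + 11*(-8))) + 3*(-180) = 1/(2*(2 - 48 - 88)) - 540 = (1/2)/(-134) - 540 = (1/2)*(-1/134) - 540 = -1/268 - 540 = -144721/268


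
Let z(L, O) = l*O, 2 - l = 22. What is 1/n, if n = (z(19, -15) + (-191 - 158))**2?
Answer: 1/2401 ≈ 0.00041649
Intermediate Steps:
l = -20 (l = 2 - 1*22 = 2 - 22 = -20)
z(L, O) = -20*O
n = 2401 (n = (-20*(-15) + (-191 - 158))**2 = (300 - 349)**2 = (-49)**2 = 2401)
1/n = 1/2401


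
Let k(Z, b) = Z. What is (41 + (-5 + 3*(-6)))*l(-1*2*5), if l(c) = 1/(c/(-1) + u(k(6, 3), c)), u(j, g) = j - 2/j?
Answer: 54/47 ≈ 1.1489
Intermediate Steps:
l(c) = 1/(17/3 - c) (l(c) = 1/(c/(-1) + (6 - 2/6)) = 1/(c*(-1) + (6 - 2*1/6)) = 1/(-c + (6 - 1/3)) = 1/(-c + 17/3) = 1/(17/3 - c))
(41 + (-5 + 3*(-6)))*l(-1*2*5) = (41 + (-5 + 3*(-6)))*(-3/(-17 + 3*(-1*2*5))) = (41 + (-5 - 18))*(-3/(-17 + 3*(-2*5))) = (41 - 23)*(-3/(-17 + 3*(-10))) = 18*(-3/(-17 - 30)) = 18*(-3/(-47)) = 18*(-3*(-1/47)) = 18*(3/47) = 54/47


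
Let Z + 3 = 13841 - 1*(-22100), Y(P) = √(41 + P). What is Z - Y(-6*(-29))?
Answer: 35938 - √215 ≈ 35923.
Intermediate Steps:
Z = 35938 (Z = -3 + (13841 - 1*(-22100)) = -3 + (13841 + 22100) = -3 + 35941 = 35938)
Z - Y(-6*(-29)) = 35938 - √(41 - 6*(-29)) = 35938 - √(41 + 174) = 35938 - √215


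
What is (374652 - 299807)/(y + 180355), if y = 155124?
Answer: 74845/335479 ≈ 0.22310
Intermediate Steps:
(374652 - 299807)/(y + 180355) = (374652 - 299807)/(155124 + 180355) = 74845/335479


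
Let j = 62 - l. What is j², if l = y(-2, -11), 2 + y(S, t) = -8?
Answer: 5184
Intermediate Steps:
y(S, t) = -10 (y(S, t) = -2 - 8 = -10)
l = -10
j = 72 (j = 62 - 1*(-10) = 62 + 10 = 72)
j² = 72² = 5184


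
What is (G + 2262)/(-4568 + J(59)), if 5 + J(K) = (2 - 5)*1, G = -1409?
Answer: -853/4576 ≈ -0.18641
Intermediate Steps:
J(K) = -8 (J(K) = -5 + (2 - 5)*1 = -5 - 3*1 = -5 - 3 = -8)
(G + 2262)/(-4568 + J(59)) = (-1409 + 2262)/(-4568 - 8) = 853/(-4576) = 853*(-1/4576) = -853/4576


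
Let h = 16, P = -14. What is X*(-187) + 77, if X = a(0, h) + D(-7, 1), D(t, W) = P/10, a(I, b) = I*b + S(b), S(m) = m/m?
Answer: 759/5 ≈ 151.80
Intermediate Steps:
S(m) = 1
a(I, b) = 1 + I*b (a(I, b) = I*b + 1 = 1 + I*b)
D(t, W) = -7/5 (D(t, W) = -14/10 = -14*⅒ = -7/5)
X = -⅖ (X = (1 + 0*16) - 7/5 = (1 + 0) - 7/5 = 1 - 7/5 = -⅖ ≈ -0.40000)
X*(-187) + 77 = -⅖*(-187) + 77 = 374/5 + 77 = 759/5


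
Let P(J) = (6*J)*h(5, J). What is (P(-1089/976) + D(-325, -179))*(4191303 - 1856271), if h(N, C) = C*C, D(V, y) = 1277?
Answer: 172135084941154251/58107136 ≈ 2.9624e+9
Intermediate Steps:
h(N, C) = C²
P(J) = 6*J³ (P(J) = (6*J)*J² = 6*J³)
(P(-1089/976) + D(-325, -179))*(4191303 - 1856271) = (6*(-1089/976)³ + 1277)*(4191303 - 1856271) = (6*(-1089*1/976)³ + 1277)*2335032 = (6*(-1089/976)³ + 1277)*2335032 = (6*(-1291467969/929714176) + 1277)*2335032 = (-3874403907/464857088 + 1277)*2335032 = (589748097469/464857088)*2335032 = 172135084941154251/58107136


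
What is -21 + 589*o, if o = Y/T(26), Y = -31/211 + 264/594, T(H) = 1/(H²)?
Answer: 224922781/1899 ≈ 1.1844e+5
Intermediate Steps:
T(H) = H⁻²
Y = 565/1899 (Y = -31*1/211 + 264*(1/594) = -31/211 + 4/9 = 565/1899 ≈ 0.29752)
o = 381940/1899 (o = 565/(1899*(26⁻²)) = 565/(1899*(1/676)) = (565/1899)*676 = 381940/1899 ≈ 201.13)
-21 + 589*o = -21 + 589*(381940/1899) = -21 + 224962660/1899 = 224922781/1899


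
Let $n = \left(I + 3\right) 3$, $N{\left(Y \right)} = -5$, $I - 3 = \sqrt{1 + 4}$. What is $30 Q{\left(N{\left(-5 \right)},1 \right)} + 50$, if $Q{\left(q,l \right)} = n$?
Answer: $590 + 90 \sqrt{5} \approx 791.25$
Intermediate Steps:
$I = 3 + \sqrt{5}$ ($I = 3 + \sqrt{1 + 4} = 3 + \sqrt{5} \approx 5.2361$)
$n = 18 + 3 \sqrt{5}$ ($n = \left(\left(3 + \sqrt{5}\right) + 3\right) 3 = \left(6 + \sqrt{5}\right) 3 = 18 + 3 \sqrt{5} \approx 24.708$)
$Q{\left(q,l \right)} = 18 + 3 \sqrt{5}$
$30 Q{\left(N{\left(-5 \right)},1 \right)} + 50 = 30 \left(18 + 3 \sqrt{5}\right) + 50 = \left(540 + 90 \sqrt{5}\right) + 50 = 590 + 90 \sqrt{5}$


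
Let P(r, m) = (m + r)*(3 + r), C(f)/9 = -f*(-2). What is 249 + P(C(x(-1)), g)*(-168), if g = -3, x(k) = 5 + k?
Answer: -869151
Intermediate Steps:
C(f) = 18*f (C(f) = 9*(-f*(-2)) = 9*(2*f) = 18*f)
P(r, m) = (3 + r)*(m + r)
249 + P(C(x(-1)), g)*(-168) = 249 + ((18*(5 - 1))² + 3*(-3) + 3*(18*(5 - 1)) - 54*(5 - 1))*(-168) = 249 + ((18*4)² - 9 + 3*(18*4) - 54*4)*(-168) = 249 + (72² - 9 + 3*72 - 3*72)*(-168) = 249 + (5184 - 9 + 216 - 216)*(-168) = 249 + 5175*(-168) = 249 - 869400 = -869151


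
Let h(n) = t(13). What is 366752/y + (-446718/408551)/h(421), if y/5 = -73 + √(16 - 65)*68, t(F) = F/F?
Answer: -11456074122646/473725098275 - 174573952*I/1159525 ≈ -24.183 - 150.56*I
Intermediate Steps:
t(F) = 1
h(n) = 1
y = -365 + 2380*I (y = 5*(-73 + √(16 - 65)*68) = 5*(-73 + √(-49)*68) = 5*(-73 + (7*I)*68) = 5*(-73 + 476*I) = -365 + 2380*I ≈ -365.0 + 2380.0*I)
366752/y + (-446718/408551)/h(421) = 366752/(-365 + 2380*I) - 446718/408551/1 = 366752*((-365 - 2380*I)/5797625) - 446718*1/408551*1 = 366752*(-365 - 2380*I)/5797625 - 446718/408551*1 = 366752*(-365 - 2380*I)/5797625 - 446718/408551 = -446718/408551 + 366752*(-365 - 2380*I)/5797625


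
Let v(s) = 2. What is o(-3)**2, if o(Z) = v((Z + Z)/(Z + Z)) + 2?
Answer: 16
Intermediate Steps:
o(Z) = 4 (o(Z) = 2 + 2 = 4)
o(-3)**2 = 4**2 = 16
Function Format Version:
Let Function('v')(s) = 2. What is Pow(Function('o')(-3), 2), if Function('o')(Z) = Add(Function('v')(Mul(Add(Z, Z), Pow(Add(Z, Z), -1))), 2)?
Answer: 16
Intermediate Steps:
Function('o')(Z) = 4 (Function('o')(Z) = Add(2, 2) = 4)
Pow(Function('o')(-3), 2) = Pow(4, 2) = 16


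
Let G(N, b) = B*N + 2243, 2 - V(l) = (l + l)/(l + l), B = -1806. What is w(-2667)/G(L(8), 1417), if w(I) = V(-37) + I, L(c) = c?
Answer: 2666/12205 ≈ 0.21844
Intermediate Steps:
V(l) = 1 (V(l) = 2 - (l + l)/(l + l) = 2 - 2*l/(2*l) = 2 - 2*l*1/(2*l) = 2 - 1*1 = 2 - 1 = 1)
w(I) = 1 + I
G(N, b) = 2243 - 1806*N (G(N, b) = -1806*N + 2243 = 2243 - 1806*N)
w(-2667)/G(L(8), 1417) = (1 - 2667)/(2243 - 1806*8) = -2666/(2243 - 14448) = -2666/(-12205) = -2666*(-1/12205) = 2666/12205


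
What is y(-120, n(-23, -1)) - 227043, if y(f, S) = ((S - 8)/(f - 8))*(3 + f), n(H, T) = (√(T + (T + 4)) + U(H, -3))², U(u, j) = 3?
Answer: -29061153/128 + 351*√2/64 ≈ -2.2703e+5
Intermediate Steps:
n(H, T) = (3 + √(4 + 2*T))² (n(H, T) = (√(T + (T + 4)) + 3)² = (√(T + (4 + T)) + 3)² = (√(4 + 2*T) + 3)² = (3 + √(4 + 2*T))²)
y(f, S) = (-8 + S)*(3 + f)/(-8 + f) (y(f, S) = ((-8 + S)/(-8 + f))*(3 + f) = (-8 + S)*(3 + f)/(-8 + f))
y(-120, n(-23, -1)) - 227043 = (-24 - 8*(-120) + 3*(3 + √2*√(2 - 1))² + (3 + √2*√(2 - 1))²*(-120))/(-8 - 120) - 227043 = (-24 + 960 + 3*(3 + √2*√1)² + (3 + √2*√1)²*(-120))/(-128) - 227043 = -(-24 + 960 + 3*(3 + √2*1)² + (3 + √2*1)²*(-120))/128 - 227043 = -(-24 + 960 + 3*(3 + √2)² + (3 + √2)²*(-120))/128 - 227043 = -(-24 + 960 + 3*(3 + √2)² - 120*(3 + √2)²)/128 - 227043 = -(936 - 117*(3 + √2)²)/128 - 227043 = (-117/16 + 117*(3 + √2)²/128) - 227043 = -3632805/16 + 117*(3 + √2)²/128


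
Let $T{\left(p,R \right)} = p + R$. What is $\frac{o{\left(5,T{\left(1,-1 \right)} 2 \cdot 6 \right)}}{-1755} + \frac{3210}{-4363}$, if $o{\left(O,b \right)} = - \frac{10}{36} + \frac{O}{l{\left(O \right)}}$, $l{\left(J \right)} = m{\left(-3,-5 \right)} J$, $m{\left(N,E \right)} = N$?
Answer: $- \frac{101355907}{137827170} \approx -0.73538$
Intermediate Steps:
$T{\left(p,R \right)} = R + p$
$l{\left(J \right)} = - 3 J$
$o{\left(O,b \right)} = - \frac{11}{18}$ ($o{\left(O,b \right)} = - \frac{10}{36} + \frac{O}{\left(-3\right) O} = \left(-10\right) \frac{1}{36} + O \left(- \frac{1}{3 O}\right) = - \frac{5}{18} - \frac{1}{3} = - \frac{11}{18}$)
$\frac{o{\left(5,T{\left(1,-1 \right)} 2 \cdot 6 \right)}}{-1755} + \frac{3210}{-4363} = - \frac{11}{18 \left(-1755\right)} + \frac{3210}{-4363} = \left(- \frac{11}{18}\right) \left(- \frac{1}{1755}\right) + 3210 \left(- \frac{1}{4363}\right) = \frac{11}{31590} - \frac{3210}{4363} = - \frac{101355907}{137827170}$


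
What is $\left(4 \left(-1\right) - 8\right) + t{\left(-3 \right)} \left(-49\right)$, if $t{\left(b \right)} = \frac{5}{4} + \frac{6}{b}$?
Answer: $\frac{99}{4} \approx 24.75$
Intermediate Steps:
$t{\left(b \right)} = \frac{5}{4} + \frac{6}{b}$ ($t{\left(b \right)} = 5 \cdot \frac{1}{4} + \frac{6}{b} = \frac{5}{4} + \frac{6}{b}$)
$\left(4 \left(-1\right) - 8\right) + t{\left(-3 \right)} \left(-49\right) = \left(4 \left(-1\right) - 8\right) + \left(\frac{5}{4} + \frac{6}{-3}\right) \left(-49\right) = \left(-4 - 8\right) + \left(\frac{5}{4} + 6 \left(- \frac{1}{3}\right)\right) \left(-49\right) = -12 + \left(\frac{5}{4} - 2\right) \left(-49\right) = -12 - - \frac{147}{4} = -12 + \frac{147}{4} = \frac{99}{4}$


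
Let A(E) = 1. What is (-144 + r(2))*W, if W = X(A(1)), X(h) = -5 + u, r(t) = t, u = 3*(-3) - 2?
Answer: 2272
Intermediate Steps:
u = -11 (u = -9 - 2 = -11)
X(h) = -16 (X(h) = -5 - 11 = -16)
W = -16
(-144 + r(2))*W = (-144 + 2)*(-16) = -142*(-16) = 2272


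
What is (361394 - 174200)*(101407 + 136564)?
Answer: 44546743374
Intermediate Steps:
(361394 - 174200)*(101407 + 136564) = 187194*237971 = 44546743374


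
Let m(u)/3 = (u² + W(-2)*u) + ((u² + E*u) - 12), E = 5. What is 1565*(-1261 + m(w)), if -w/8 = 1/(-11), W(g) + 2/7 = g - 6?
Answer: -1724540795/847 ≈ -2.0361e+6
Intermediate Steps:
W(g) = -44/7 + g (W(g) = -2/7 + (g - 6) = -2/7 + (-6 + g) = -44/7 + g)
w = 8/11 (w = -8/(-11) = -8*(-1/11) = 8/11 ≈ 0.72727)
m(u) = -36 + 6*u² - 69*u/7 (m(u) = 3*((u² + (-44/7 - 2)*u) + ((u² + 5*u) - 12)) = 3*((u² - 58*u/7) + (-12 + u² + 5*u)) = 3*(-12 + 2*u² - 23*u/7) = -36 + 6*u² - 69*u/7)
1565*(-1261 + m(w)) = 1565*(-1261 + (-36 + 6*(8/11)² - 69/7*8/11)) = 1565*(-1261 + (-36 + 6*(64/121) - 552/77)) = 1565*(-1261 + (-36 + 384/121 - 552/77)) = 1565*(-1261 - 33876/847) = 1565*(-1101943/847) = -1724540795/847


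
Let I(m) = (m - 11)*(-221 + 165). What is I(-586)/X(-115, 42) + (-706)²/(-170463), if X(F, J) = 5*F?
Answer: -5985519716/98016225 ≈ -61.067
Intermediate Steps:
I(m) = 616 - 56*m (I(m) = (-11 + m)*(-56) = 616 - 56*m)
I(-586)/X(-115, 42) + (-706)²/(-170463) = (616 - 56*(-586))/((5*(-115))) + (-706)²/(-170463) = (616 + 32816)/(-575) + 498436*(-1/170463) = 33432*(-1/575) - 498436/170463 = -33432/575 - 498436/170463 = -5985519716/98016225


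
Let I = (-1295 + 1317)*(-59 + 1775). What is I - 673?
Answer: 37079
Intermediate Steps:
I = 37752 (I = 22*1716 = 37752)
I - 673 = 37752 - 673 = 37079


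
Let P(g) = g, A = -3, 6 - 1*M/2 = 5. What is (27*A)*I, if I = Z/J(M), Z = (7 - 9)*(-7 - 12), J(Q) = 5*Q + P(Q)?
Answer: -513/2 ≈ -256.50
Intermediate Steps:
M = 2 (M = 12 - 2*5 = 12 - 10 = 2)
J(Q) = 6*Q (J(Q) = 5*Q + Q = 6*Q)
Z = 38 (Z = -2*(-19) = 38)
I = 19/6 (I = 38/((6*2)) = 38/12 = 38*(1/12) = 19/6 ≈ 3.1667)
(27*A)*I = (27*(-3))*(19/6) = -81*19/6 = -513/2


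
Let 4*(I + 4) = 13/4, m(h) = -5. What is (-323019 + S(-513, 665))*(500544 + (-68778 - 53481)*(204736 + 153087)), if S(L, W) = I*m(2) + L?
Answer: 226443549300362541/16 ≈ 1.4153e+16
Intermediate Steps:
I = -51/16 (I = -4 + (13/4)/4 = -4 + (13*(¼))/4 = -4 + (¼)*(13/4) = -4 + 13/16 = -51/16 ≈ -3.1875)
S(L, W) = 255/16 + L (S(L, W) = -51/16*(-5) + L = 255/16 + L)
(-323019 + S(-513, 665))*(500544 + (-68778 - 53481)*(204736 + 153087)) = (-323019 + (255/16 - 513))*(500544 + (-68778 - 53481)*(204736 + 153087)) = (-323019 - 7953/16)*(500544 - 122259*357823) = -5176257*(500544 - 43747082157)/16 = -5176257/16*(-43746581613) = 226443549300362541/16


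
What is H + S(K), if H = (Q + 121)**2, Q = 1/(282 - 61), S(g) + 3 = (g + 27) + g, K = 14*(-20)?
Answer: 688955788/48841 ≈ 14106.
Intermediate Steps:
K = -280
S(g) = 24 + 2*g (S(g) = -3 + ((g + 27) + g) = -3 + ((27 + g) + g) = -3 + (27 + 2*g) = 24 + 2*g)
Q = 1/221 ≈ 0.0045249
H = 715134564/48841 (H = (1/221 + 121)**2 = (26742/221)**2 = 715134564/48841 ≈ 14642.)
H + S(K) = 715134564/48841 + (24 + 2*(-280)) = 715134564/48841 + (24 - 560) = 715134564/48841 - 536 = 688955788/48841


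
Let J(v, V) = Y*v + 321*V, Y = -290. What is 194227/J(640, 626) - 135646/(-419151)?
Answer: 83492064793/6432291246 ≈ 12.980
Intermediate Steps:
J(v, V) = -290*v + 321*V
194227/J(640, 626) - 135646/(-419151) = 194227/(-290*640 + 321*626) - 135646/(-419151) = 194227/(-185600 + 200946) - 135646*(-1/419151) = 194227/15346 + 135646/419151 = 83492064793/6432291246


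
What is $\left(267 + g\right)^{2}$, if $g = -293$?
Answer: $676$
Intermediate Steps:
$\left(267 + g\right)^{2} = \left(267 - 293\right)^{2} = \left(-26\right)^{2} = 676$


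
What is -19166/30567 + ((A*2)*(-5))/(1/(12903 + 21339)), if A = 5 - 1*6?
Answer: 10466732974/30567 ≈ 3.4242e+5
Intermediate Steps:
A = -1 (A = 5 - 6 = -1)
-19166/30567 + ((A*2)*(-5))/(1/(12903 + 21339)) = -19166/30567 + (-1*2*(-5))/(1/(12903 + 21339)) = -19166*1/30567 + (-2*(-5))/(1/34242) = -19166/30567 + 10/(1/34242) = -19166/30567 + 10*34242 = -19166/30567 + 342420 = 10466732974/30567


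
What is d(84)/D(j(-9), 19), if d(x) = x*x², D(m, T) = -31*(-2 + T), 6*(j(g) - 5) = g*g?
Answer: -592704/527 ≈ -1124.7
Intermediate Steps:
j(g) = 5 + g²/6 (j(g) = 5 + (g*g)/6 = 5 + g²/6)
D(m, T) = 62 - 31*T
d(x) = x³
d(84)/D(j(-9), 19) = 84³/(62 - 31*19) = 592704/(62 - 589) = 592704/(-527) = 592704*(-1/527) = -592704/527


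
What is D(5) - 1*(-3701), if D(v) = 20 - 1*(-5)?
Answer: 3726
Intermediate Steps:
D(v) = 25 (D(v) = 20 + 5 = 25)
D(5) - 1*(-3701) = 25 - 1*(-3701) = 25 + 3701 = 3726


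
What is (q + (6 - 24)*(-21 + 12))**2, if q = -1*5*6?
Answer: 17424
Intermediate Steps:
q = -30 (q = -5*6 = -30)
(q + (6 - 24)*(-21 + 12))**2 = (-30 + (6 - 24)*(-21 + 12))**2 = (-30 - 18*(-9))**2 = (-30 + 162)**2 = 132**2 = 17424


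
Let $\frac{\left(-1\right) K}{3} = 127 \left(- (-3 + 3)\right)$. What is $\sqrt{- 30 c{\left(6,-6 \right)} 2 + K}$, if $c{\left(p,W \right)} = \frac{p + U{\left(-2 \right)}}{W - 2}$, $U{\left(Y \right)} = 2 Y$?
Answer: $\sqrt{15} \approx 3.873$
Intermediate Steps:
$c{\left(p,W \right)} = \frac{-4 + p}{-2 + W}$ ($c{\left(p,W \right)} = \frac{p + 2 \left(-2\right)}{W - 2} = \frac{p - 4}{-2 + W} = \frac{-4 + p}{-2 + W}$)
$K = 0$ ($K = - 3 \cdot 127 \left(- (-3 + 3)\right) = - 3 \cdot 127 \left(\left(-1\right) 0\right) = - 3 \cdot 127 \cdot 0 = \left(-3\right) 0 = 0$)
$\sqrt{- 30 c{\left(6,-6 \right)} 2 + K} = \sqrt{- 30 \frac{-4 + 6}{-2 - 6} \cdot 2 + 0} = \sqrt{- 30 \frac{1}{-8} \cdot 2 \cdot 2 + 0} = \sqrt{- 30 \left(\left(- \frac{1}{8}\right) 2\right) 2 + 0} = \sqrt{\left(-30\right) \left(- \frac{1}{4}\right) 2 + 0} = \sqrt{\frac{15}{2} \cdot 2 + 0} = \sqrt{15 + 0} = \sqrt{15}$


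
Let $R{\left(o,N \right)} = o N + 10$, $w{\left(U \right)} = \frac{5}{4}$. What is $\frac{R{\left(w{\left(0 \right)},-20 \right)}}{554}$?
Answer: $- \frac{15}{554} \approx -0.027076$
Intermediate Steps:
$w{\left(U \right)} = \frac{5}{4}$ ($w{\left(U \right)} = 5 \cdot \frac{1}{4} = \frac{5}{4}$)
$R{\left(o,N \right)} = 10 + N o$ ($R{\left(o,N \right)} = N o + 10 = 10 + N o$)
$\frac{R{\left(w{\left(0 \right)},-20 \right)}}{554} = \frac{10 - 25}{554} = \left(10 - 25\right) \frac{1}{554} = \left(-15\right) \frac{1}{554} = - \frac{15}{554}$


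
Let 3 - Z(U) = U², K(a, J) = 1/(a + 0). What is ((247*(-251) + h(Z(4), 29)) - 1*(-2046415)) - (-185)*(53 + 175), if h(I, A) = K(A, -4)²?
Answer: 1704368919/841 ≈ 2.0266e+6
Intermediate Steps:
K(a, J) = 1/a
Z(U) = 3 - U²
h(I, A) = A⁻² (h(I, A) = (1/A)² = A⁻²)
((247*(-251) + h(Z(4), 29)) - 1*(-2046415)) - (-185)*(53 + 175) = ((247*(-251) + 29⁻²) - 1*(-2046415)) - (-185)*(53 + 175) = ((-61997 + 1/841) + 2046415) - (-185)*228 = (-52139476/841 + 2046415) - 1*(-42180) = 1668895539/841 + 42180 = 1704368919/841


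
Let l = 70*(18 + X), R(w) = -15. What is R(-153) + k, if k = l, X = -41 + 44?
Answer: 1455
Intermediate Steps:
X = 3
l = 1470 (l = 70*(18 + 3) = 70*21 = 1470)
k = 1470
R(-153) + k = -15 + 1470 = 1455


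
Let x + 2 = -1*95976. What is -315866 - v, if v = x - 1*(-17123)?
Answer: -237011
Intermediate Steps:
x = -95978 (x = -2 - 1*95976 = -2 - 95976 = -95978)
v = -78855 (v = -95978 - 1*(-17123) = -95978 + 17123 = -78855)
-315866 - v = -315866 - 1*(-78855) = -315866 + 78855 = -237011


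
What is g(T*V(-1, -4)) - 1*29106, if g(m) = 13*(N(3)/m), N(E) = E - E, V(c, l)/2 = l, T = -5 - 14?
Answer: -29106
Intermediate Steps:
T = -19
V(c, l) = 2*l
N(E) = 0
g(m) = 0 (g(m) = 13*(0/m) = 13*0 = 0)
g(T*V(-1, -4)) - 1*29106 = 0 - 1*29106 = 0 - 29106 = -29106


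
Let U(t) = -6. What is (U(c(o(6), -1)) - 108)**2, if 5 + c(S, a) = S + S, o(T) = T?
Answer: 12996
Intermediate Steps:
c(S, a) = -5 + 2*S (c(S, a) = -5 + (S + S) = -5 + 2*S)
(U(c(o(6), -1)) - 108)**2 = (-6 - 108)**2 = (-114)**2 = 12996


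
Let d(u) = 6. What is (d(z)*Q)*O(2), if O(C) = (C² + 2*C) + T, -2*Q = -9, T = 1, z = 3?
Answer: 243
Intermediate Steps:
Q = 9/2 (Q = -½*(-9) = 9/2 ≈ 4.5000)
O(C) = 1 + C² + 2*C (O(C) = (C² + 2*C) + 1 = 1 + C² + 2*C)
(d(z)*Q)*O(2) = (6*(9/2))*(1 + 2² + 2*2) = 27*(1 + 4 + 4) = 27*9 = 243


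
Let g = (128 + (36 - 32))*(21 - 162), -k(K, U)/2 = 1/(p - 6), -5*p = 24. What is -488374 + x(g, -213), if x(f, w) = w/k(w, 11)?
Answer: -2447621/5 ≈ -4.8952e+5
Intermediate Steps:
p = -24/5 (p = -1/5*24 = -24/5 ≈ -4.8000)
k(K, U) = 5/27 (k(K, U) = -2/(-24/5 - 6) = -2/(-54/5) = -2*(-5/54) = 5/27)
g = -18612 (g = (128 + 4)*(-141) = 132*(-141) = -18612)
x(f, w) = 27*w/5 (x(f, w) = w/(5/27) = w*(27/5) = 27*w/5)
-488374 + x(g, -213) = -488374 + (27/5)*(-213) = -488374 - 5751/5 = -2447621/5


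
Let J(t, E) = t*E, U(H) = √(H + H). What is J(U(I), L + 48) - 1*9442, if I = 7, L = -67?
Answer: -9442 - 19*√14 ≈ -9513.1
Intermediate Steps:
U(H) = √2*√H (U(H) = √(2*H) = √2*√H)
J(t, E) = E*t
J(U(I), L + 48) - 1*9442 = (-67 + 48)*(√2*√7) - 1*9442 = -19*√14 - 9442 = -9442 - 19*√14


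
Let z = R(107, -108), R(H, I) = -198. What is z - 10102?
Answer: -10300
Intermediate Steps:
z = -198
z - 10102 = -198 - 10102 = -10300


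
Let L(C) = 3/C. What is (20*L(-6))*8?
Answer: -80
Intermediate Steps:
(20*L(-6))*8 = (20*(3/(-6)))*8 = (20*(3*(-⅙)))*8 = (20*(-½))*8 = -10*8 = -80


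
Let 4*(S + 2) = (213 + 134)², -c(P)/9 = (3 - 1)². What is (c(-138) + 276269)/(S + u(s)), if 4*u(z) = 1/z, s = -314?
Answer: 346948648/37805913 ≈ 9.1771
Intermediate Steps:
c(P) = -36 (c(P) = -9*(3 - 1)² = -9*2² = -9*4 = -36)
S = 120401/4 (S = -2 + (213 + 134)²/4 = -2 + (¼)*347² = -2 + (¼)*120409 = -2 + 120409/4 = 120401/4 ≈ 30100.)
u(z) = 1/(4*z)
(c(-138) + 276269)/(S + u(s)) = (-36 + 276269)/(120401/4 + (¼)/(-314)) = 276233/(120401/4 + (¼)*(-1/314)) = 276233/(120401/4 - 1/1256) = 276233/(37805913/1256) = 276233*(1256/37805913) = 346948648/37805913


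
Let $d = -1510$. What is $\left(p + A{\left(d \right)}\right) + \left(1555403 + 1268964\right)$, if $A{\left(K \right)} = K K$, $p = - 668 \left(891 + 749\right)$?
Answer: $4008947$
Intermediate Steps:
$p = -1095520$ ($p = \left(-668\right) 1640 = -1095520$)
$A{\left(K \right)} = K^{2}$
$\left(p + A{\left(d \right)}\right) + \left(1555403 + 1268964\right) = \left(-1095520 + \left(-1510\right)^{2}\right) + \left(1555403 + 1268964\right) = \left(-1095520 + 2280100\right) + 2824367 = 1184580 + 2824367 = 4008947$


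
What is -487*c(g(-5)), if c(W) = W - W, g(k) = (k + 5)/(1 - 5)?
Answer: 0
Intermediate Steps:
g(k) = -5/4 - k/4 (g(k) = (5 + k)/(-4) = (5 + k)*(-1/4) = -5/4 - k/4)
c(W) = 0
-487*c(g(-5)) = -487*0 = 0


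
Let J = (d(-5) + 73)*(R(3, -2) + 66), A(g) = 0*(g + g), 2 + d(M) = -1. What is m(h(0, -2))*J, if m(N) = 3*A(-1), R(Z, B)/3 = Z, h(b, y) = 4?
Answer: 0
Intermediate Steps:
d(M) = -3 (d(M) = -2 - 1 = -3)
R(Z, B) = 3*Z
A(g) = 0 (A(g) = 0*(2*g) = 0)
J = 5250 (J = (-3 + 73)*(3*3 + 66) = 70*(9 + 66) = 70*75 = 5250)
m(N) = 0 (m(N) = 3*0 = 0)
m(h(0, -2))*J = 0*5250 = 0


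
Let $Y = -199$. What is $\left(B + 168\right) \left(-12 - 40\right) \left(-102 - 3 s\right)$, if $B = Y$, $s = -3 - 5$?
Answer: $-125736$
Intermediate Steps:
$s = -8$ ($s = -3 - 5 = -8$)
$B = -199$
$\left(B + 168\right) \left(-12 - 40\right) \left(-102 - 3 s\right) = \left(-199 + 168\right) \left(-12 - 40\right) \left(-102 - -24\right) = \left(-31\right) \left(-52\right) \left(-102 + 24\right) = 1612 \left(-78\right) = -125736$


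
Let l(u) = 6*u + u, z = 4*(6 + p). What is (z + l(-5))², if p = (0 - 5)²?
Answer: 7921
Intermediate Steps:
p = 25 (p = (-5)² = 25)
z = 124 (z = 4*(6 + 25) = 4*31 = 124)
l(u) = 7*u
(z + l(-5))² = (124 + 7*(-5))² = (124 - 35)² = 89² = 7921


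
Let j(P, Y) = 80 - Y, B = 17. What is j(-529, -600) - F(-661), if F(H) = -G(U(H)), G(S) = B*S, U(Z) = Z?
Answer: -10557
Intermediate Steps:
G(S) = 17*S
F(H) = -17*H
j(-529, -600) - F(-661) = (80 - 1*(-600)) - (-17)*(-661) = (80 + 600) - 1*11237 = 680 - 11237 = -10557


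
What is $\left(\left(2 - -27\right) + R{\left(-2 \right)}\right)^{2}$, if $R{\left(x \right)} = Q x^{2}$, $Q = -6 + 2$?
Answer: $169$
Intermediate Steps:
$Q = -4$
$R{\left(x \right)} = - 4 x^{2}$
$\left(\left(2 - -27\right) + R{\left(-2 \right)}\right)^{2} = \left(\left(2 - -27\right) - 4 \left(-2\right)^{2}\right)^{2} = \left(\left(2 + 27\right) - 16\right)^{2} = \left(29 - 16\right)^{2} = 13^{2} = 169$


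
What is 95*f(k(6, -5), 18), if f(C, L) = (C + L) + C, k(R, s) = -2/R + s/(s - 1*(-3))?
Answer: 6365/3 ≈ 2121.7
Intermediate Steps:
k(R, s) = -2/R + s/(3 + s) (k(R, s) = -2/R + s/(s + 3) = -2/R + s/(3 + s))
f(C, L) = L + 2*C
95*f(k(6, -5), 18) = 95*(18 + 2*((-6 - 2*(-5) + 6*(-5))/(6*(3 - 5)))) = 95*(18 + 2*((⅙)*(-6 + 10 - 30)/(-2))) = 95*(18 + 2*((⅙)*(-½)*(-26))) = 95*(18 + 2*(13/6)) = 95*(18 + 13/3) = 95*(67/3) = 6365/3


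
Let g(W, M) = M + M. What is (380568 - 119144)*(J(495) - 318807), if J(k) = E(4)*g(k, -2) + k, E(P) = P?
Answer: -83218579072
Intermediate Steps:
g(W, M) = 2*M
J(k) = -16 + k (J(k) = 4*(2*(-2)) + k = 4*(-4) + k = -16 + k)
(380568 - 119144)*(J(495) - 318807) = (380568 - 119144)*((-16 + 495) - 318807) = 261424*(479 - 318807) = 261424*(-318328) = -83218579072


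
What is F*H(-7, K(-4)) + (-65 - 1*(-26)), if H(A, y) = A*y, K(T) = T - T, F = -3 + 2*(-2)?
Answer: -39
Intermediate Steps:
F = -7 (F = -3 - 4 = -7)
K(T) = 0
F*H(-7, K(-4)) + (-65 - 1*(-26)) = -(-49)*0 + (-65 - 1*(-26)) = -7*0 + (-65 + 26) = 0 - 39 = -39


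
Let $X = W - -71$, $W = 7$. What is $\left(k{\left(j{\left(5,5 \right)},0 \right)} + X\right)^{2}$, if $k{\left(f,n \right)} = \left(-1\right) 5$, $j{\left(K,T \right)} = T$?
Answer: $5329$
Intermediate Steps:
$k{\left(f,n \right)} = -5$
$X = 78$ ($X = 7 - -71 = 7 + 71 = 78$)
$\left(k{\left(j{\left(5,5 \right)},0 \right)} + X\right)^{2} = \left(-5 + 78\right)^{2} = 73^{2} = 5329$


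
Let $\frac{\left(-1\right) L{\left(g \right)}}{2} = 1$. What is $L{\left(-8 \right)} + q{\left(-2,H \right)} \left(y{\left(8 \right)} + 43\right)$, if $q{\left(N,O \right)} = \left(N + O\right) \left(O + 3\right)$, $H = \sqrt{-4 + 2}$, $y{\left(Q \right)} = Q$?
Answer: $-410 + 51 i \sqrt{2} \approx -410.0 + 72.125 i$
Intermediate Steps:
$H = i \sqrt{2}$ ($H = \sqrt{-2} = i \sqrt{2} \approx 1.4142 i$)
$L{\left(g \right)} = -2$ ($L{\left(g \right)} = \left(-2\right) 1 = -2$)
$q{\left(N,O \right)} = \left(3 + O\right) \left(N + O\right)$ ($q{\left(N,O \right)} = \left(N + O\right) \left(3 + O\right) = \left(3 + O\right) \left(N + O\right)$)
$L{\left(-8 \right)} + q{\left(-2,H \right)} \left(y{\left(8 \right)} + 43\right) = -2 + \left(\left(i \sqrt{2}\right)^{2} + 3 \left(-2\right) + 3 i \sqrt{2} - 2 i \sqrt{2}\right) \left(8 + 43\right) = -2 + \left(-2 - 6 + 3 i \sqrt{2} - 2 i \sqrt{2}\right) 51 = -2 + \left(-8 + i \sqrt{2}\right) 51 = -2 - \left(408 - 51 i \sqrt{2}\right) = -410 + 51 i \sqrt{2}$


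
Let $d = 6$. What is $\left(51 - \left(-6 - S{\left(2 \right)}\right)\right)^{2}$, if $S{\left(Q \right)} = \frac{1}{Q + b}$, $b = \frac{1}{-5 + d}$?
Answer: $\frac{29584}{9} \approx 3287.1$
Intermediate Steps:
$b = 1$ ($b = \frac{1}{-5 + 6} = 1^{-1} = 1$)
$S{\left(Q \right)} = \frac{1}{1 + Q}$ ($S{\left(Q \right)} = \frac{1}{Q + 1} = \frac{1}{1 + Q}$)
$\left(51 - \left(-6 - S{\left(2 \right)}\right)\right)^{2} = \left(51 + \left(\left(-3\right) 0 + \left(\left(\frac{1}{1 + 2} + 6\right) + 0\right)\right)\right)^{2} = \left(51 + \left(0 + \left(\left(\frac{1}{3} + 6\right) + 0\right)\right)\right)^{2} = \left(51 + \left(0 + \left(\frac{19}{3} + 0\right)\right)\right)^{2} = \left(51 + \left(0 + \frac{19}{3}\right)\right)^{2} = \left(51 + \frac{19}{3}\right)^{2} = \left(\frac{172}{3}\right)^{2} = \frac{29584}{9}$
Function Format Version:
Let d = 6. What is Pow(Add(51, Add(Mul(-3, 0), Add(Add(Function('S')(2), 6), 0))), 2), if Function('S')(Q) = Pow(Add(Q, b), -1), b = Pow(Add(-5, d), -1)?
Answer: Rational(29584, 9) ≈ 3287.1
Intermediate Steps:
b = 1 (b = Pow(Add(-5, 6), -1) = Pow(1, -1) = 1)
Function('S')(Q) = Pow(Add(1, Q), -1) (Function('S')(Q) = Pow(Add(Q, 1), -1) = Pow(Add(1, Q), -1))
Pow(Add(51, Add(Mul(-3, 0), Add(Add(Function('S')(2), 6), 0))), 2) = Pow(Add(51, Add(Mul(-3, 0), Add(Add(Pow(Add(1, 2), -1), 6), 0))), 2) = Pow(Add(51, Add(0, Add(Add(Pow(3, -1), 6), 0))), 2) = Pow(Add(51, Add(0, Add(Add(Rational(1, 3), 6), 0))), 2) = Pow(Add(51, Add(0, Add(Rational(19, 3), 0))), 2) = Pow(Add(51, Add(0, Rational(19, 3))), 2) = Pow(Add(51, Rational(19, 3)), 2) = Pow(Rational(172, 3), 2) = Rational(29584, 9)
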